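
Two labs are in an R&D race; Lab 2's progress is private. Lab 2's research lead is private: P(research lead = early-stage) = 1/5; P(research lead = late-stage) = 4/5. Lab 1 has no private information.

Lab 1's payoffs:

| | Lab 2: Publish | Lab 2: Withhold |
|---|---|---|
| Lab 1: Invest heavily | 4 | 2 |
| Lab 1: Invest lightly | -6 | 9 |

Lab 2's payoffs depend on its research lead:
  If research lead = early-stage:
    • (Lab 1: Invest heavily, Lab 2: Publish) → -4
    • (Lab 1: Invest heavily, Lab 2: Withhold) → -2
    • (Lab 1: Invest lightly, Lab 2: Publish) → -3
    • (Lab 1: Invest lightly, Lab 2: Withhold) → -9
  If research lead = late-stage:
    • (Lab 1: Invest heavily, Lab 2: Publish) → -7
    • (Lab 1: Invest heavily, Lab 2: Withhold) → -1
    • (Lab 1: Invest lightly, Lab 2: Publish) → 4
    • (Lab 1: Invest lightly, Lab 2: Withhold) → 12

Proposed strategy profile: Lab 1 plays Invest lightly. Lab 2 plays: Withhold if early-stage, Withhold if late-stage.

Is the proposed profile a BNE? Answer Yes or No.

Lab 1 plays Invest lightly: E[Invest lightly] = 1/5·(9) + 4/5·(9) = 9; E[Invest heavily] = 2. Best-responding. ✓
Lab 2 (research lead early-stage), facing Invest lightly: Publish gives -3, Withhold gives -9. Proposed Withhold is not best — profitable deviation exists. ✗
Lab 2 (research lead late-stage), facing Invest lightly: Publish gives 4, Withhold gives 12. Proposed Withhold is best. ✓

No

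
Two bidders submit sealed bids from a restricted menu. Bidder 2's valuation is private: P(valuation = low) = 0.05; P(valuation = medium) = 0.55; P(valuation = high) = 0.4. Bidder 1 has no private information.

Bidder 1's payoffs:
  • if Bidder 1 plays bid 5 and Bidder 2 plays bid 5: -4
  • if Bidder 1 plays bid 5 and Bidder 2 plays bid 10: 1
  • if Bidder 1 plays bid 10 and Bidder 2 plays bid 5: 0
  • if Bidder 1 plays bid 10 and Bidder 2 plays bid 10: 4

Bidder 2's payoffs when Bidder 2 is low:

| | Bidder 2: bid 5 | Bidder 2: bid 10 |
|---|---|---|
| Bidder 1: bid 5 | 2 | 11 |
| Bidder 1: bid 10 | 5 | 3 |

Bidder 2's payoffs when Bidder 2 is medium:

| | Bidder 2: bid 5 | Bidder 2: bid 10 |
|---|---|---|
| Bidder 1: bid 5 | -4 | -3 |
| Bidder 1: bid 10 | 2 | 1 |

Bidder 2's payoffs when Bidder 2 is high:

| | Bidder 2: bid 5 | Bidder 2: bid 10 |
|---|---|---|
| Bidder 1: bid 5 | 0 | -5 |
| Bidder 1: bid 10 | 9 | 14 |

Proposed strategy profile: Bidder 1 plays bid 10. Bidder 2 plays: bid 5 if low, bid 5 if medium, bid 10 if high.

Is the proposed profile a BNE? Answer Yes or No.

Yes

Bidder 1 plays bid 10: E[bid 10] = 0.05·(0) + 0.55·(0) + 0.4·(4) = 1.6; E[bid 5] = -2. Best-responding. ✓
Bidder 2 (valuation low), facing bid 10: bid 5 gives 5, bid 10 gives 3. Proposed bid 5 is best. ✓
Bidder 2 (valuation medium), facing bid 10: bid 5 gives 2, bid 10 gives 1. Proposed bid 5 is best. ✓
Bidder 2 (valuation high), facing bid 10: bid 5 gives 9, bid 10 gives 14. Proposed bid 10 is best. ✓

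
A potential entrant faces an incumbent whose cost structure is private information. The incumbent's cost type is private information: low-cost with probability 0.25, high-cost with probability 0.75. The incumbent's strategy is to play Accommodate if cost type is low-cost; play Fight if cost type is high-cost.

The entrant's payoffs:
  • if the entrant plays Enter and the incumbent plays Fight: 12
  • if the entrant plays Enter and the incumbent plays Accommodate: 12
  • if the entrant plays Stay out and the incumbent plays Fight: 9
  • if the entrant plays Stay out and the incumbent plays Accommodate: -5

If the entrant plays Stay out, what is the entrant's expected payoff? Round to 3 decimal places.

5.500

E[Stay out] = 0.25·(-5) + 0.75·9 = (-1.25) + 6.75 = 5.5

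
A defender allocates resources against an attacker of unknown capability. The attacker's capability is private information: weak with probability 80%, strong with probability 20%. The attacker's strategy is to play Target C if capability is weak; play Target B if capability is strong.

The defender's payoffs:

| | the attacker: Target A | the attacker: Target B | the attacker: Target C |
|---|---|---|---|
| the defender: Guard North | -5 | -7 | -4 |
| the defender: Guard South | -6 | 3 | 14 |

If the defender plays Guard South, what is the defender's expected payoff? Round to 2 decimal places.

Take the expectation over the attacker's capability, weighting each type's action by its prior probability.
E[Guard South] = 0.8·14 + 0.2·3 = 11.2 + 0.6 = 11.8

11.80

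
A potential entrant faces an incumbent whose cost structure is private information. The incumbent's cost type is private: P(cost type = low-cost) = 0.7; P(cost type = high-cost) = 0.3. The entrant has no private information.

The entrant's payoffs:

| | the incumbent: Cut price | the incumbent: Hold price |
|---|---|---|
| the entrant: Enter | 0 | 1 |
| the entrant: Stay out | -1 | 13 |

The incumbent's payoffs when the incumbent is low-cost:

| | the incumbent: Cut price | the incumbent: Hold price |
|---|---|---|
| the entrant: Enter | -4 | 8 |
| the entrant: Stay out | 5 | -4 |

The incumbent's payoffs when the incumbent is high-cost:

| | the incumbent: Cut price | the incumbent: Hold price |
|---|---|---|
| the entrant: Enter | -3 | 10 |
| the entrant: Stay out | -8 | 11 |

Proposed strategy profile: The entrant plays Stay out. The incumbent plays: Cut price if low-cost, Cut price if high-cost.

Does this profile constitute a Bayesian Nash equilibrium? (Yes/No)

No

A profile is a BNE iff every type of every player is best-responding given beliefs about the other side.
The entrant plays Stay out: E[Stay out] = 0.7·(-1) + 0.3·(-1) = -1; E[Enter] = 0. Not best-responding. ✗
The incumbent (cost type low-cost), facing Stay out: Cut price gives 5, Hold price gives -4. Proposed Cut price is best. ✓
The incumbent (cost type high-cost), facing Stay out: Cut price gives -8, Hold price gives 11. Proposed Cut price is not best — profitable deviation exists. ✗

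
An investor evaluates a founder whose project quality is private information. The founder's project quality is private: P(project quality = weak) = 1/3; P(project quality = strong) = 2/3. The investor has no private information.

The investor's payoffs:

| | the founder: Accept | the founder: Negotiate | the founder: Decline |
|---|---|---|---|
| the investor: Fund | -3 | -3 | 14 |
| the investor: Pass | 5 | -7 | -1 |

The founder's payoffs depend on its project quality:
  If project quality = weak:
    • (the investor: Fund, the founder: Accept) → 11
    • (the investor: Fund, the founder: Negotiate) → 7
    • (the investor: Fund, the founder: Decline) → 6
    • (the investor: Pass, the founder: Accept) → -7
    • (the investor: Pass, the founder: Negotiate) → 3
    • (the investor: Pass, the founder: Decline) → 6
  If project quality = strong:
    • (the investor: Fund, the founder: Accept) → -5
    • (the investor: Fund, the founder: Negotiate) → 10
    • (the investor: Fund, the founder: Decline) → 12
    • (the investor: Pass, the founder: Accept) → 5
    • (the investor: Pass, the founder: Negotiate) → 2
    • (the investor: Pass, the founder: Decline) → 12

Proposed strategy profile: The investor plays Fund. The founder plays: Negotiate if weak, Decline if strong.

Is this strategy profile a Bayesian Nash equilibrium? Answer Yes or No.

No

A profile is a BNE iff every type of every player is best-responding given beliefs about the other side.
The investor plays Fund: E[Fund] = 1/3·(-3) + 2/3·(14) = 25/3; E[Pass] = -3. Best-responding. ✓
The founder (project quality weak), facing Fund: Accept gives 11, Negotiate gives 7, Decline gives 6. Proposed Negotiate is not best — profitable deviation exists. ✗
The founder (project quality strong), facing Fund: Accept gives -5, Negotiate gives 10, Decline gives 12. Proposed Decline is best. ✓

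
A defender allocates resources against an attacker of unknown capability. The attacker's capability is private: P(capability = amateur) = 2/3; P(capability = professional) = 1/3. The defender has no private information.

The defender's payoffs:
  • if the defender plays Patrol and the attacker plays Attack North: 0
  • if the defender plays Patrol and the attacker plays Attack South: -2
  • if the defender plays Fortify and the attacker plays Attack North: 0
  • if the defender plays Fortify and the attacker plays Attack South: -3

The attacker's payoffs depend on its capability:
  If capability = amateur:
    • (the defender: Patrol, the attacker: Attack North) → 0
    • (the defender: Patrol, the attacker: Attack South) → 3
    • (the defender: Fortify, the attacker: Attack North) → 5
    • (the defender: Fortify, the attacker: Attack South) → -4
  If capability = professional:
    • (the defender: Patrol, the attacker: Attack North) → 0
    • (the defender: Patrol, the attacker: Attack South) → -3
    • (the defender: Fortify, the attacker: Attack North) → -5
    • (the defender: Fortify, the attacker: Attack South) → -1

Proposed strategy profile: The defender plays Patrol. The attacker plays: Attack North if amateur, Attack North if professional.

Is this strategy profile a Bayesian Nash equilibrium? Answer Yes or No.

No

A profile is a BNE iff every type of every player is best-responding given beliefs about the other side.
The defender plays Patrol: E[Patrol] = 2/3·(0) + 1/3·(0) = 0; E[Fortify] = 0. Best-responding. ✓
The attacker (capability amateur), facing Patrol: Attack North gives 0, Attack South gives 3. Proposed Attack North is not best — profitable deviation exists. ✗
The attacker (capability professional), facing Patrol: Attack North gives 0, Attack South gives -3. Proposed Attack North is best. ✓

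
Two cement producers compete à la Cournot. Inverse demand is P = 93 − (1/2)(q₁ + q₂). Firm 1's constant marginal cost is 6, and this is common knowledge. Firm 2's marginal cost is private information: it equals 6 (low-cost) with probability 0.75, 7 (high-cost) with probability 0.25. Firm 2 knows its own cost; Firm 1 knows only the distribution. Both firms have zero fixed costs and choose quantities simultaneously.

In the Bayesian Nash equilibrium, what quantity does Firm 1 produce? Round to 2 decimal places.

58.17

Firm 2 with cost c maximizes (93 − (1/2)(q₁+q₂) − c)·q₂, giving q₂(c) = (93 − c − (1/2)q₁).
E[c₂] = 0.75·6 + 0.25·7 = 6.25
Firm 1's FOC against E[q₂] yields q₁ = (93 − 2·6 + E[c₂])/(3/2) = (93 − 12 + 6.25)/(3/2) = 58.1667.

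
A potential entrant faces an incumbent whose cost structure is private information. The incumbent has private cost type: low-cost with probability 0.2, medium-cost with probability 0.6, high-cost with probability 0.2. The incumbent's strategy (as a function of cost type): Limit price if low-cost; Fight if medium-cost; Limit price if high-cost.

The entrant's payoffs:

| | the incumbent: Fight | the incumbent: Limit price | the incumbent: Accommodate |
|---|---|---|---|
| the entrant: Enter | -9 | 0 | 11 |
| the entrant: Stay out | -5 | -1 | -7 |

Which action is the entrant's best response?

Stay out

E[Enter] = 0.2·(0) + 0.6·(-9) + 0.2·(0) = -5.4
E[Stay out] = 0.2·(-1) + 0.6·(-5) + 0.2·(-1) = -3.4
Best response: Stay out (-3.4 is the largest).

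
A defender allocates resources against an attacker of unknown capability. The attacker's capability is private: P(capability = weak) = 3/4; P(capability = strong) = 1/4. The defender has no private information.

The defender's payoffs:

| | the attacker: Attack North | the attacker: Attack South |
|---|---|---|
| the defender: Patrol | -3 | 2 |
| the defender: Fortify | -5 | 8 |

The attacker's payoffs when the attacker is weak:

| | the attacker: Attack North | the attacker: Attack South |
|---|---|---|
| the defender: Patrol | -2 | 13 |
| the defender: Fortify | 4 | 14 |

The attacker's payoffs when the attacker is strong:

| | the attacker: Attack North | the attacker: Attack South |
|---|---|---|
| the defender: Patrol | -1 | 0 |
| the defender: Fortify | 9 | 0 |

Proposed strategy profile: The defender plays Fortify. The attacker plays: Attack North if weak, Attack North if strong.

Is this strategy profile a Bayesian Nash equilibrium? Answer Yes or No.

The defender plays Fortify: E[Fortify] = 3/4·(-5) + 1/4·(-5) = -5; E[Patrol] = -3. Not best-responding. ✗
The attacker (capability weak), facing Fortify: Attack North gives 4, Attack South gives 14. Proposed Attack North is not best — profitable deviation exists. ✗
The attacker (capability strong), facing Fortify: Attack North gives 9, Attack South gives 0. Proposed Attack North is best. ✓

No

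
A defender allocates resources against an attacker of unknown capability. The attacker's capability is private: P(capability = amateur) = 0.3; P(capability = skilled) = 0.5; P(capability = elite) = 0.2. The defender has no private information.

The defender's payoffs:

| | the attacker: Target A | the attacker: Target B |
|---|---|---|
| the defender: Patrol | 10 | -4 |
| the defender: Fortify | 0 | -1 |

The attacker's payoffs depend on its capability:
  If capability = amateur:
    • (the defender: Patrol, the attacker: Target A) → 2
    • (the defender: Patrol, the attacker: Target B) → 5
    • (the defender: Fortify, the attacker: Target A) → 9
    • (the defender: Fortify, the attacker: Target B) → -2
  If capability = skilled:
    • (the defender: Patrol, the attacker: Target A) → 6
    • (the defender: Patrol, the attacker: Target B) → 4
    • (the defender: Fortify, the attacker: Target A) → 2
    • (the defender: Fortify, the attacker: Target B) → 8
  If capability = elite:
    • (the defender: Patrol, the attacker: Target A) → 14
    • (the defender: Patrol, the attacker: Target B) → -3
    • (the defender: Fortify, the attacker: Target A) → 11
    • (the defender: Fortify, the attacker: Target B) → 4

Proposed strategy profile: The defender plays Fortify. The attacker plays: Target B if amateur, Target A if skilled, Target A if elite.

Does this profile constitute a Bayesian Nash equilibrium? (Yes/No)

No

A profile is a BNE iff every type of every player is best-responding given beliefs about the other side.
The defender plays Fortify: E[Fortify] = 0.3·(-1) + 0.5·(0) + 0.2·(0) = -0.3; E[Patrol] = 5.8. Not best-responding. ✗
The attacker (capability amateur), facing Fortify: Target A gives 9, Target B gives -2. Proposed Target B is not best — profitable deviation exists. ✗
The attacker (capability skilled), facing Fortify: Target A gives 2, Target B gives 8. Proposed Target A is not best — profitable deviation exists. ✗
The attacker (capability elite), facing Fortify: Target A gives 11, Target B gives 4. Proposed Target A is best. ✓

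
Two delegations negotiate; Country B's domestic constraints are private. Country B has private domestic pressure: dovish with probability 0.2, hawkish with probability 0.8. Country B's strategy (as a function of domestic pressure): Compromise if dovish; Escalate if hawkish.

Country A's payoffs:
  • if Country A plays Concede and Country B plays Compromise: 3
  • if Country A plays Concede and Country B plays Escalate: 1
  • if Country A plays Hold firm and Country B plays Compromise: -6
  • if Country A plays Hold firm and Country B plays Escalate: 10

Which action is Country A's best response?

Hold firm

Compute Country A's expected payoff for each action, taking the expectation over Country B's type.
E[Concede] = 0.2·(3) + 0.8·(1) = 1.4
E[Hold firm] = 0.2·(-6) + 0.8·(10) = 6.8
Best response: Hold firm (6.8 is the largest).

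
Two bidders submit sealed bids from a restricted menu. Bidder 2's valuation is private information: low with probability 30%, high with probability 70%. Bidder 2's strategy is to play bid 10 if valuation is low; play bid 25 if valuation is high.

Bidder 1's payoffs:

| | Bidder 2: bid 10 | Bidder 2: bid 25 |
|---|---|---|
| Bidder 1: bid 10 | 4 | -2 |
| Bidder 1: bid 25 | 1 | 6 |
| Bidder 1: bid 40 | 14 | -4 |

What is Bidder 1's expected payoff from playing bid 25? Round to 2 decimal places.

E[bid 25] = 0.3·1 + 0.7·6 = 0.3 + 4.2 = 4.5

4.50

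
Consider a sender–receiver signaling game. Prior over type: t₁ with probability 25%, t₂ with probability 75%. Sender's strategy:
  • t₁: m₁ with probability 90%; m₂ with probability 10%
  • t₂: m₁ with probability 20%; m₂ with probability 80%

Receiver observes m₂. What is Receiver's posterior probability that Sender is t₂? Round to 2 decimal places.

Apply Bayes' rule using the sender's strategy as the likelihood.
P(m₂) = 0.25·0.1 + 0.75·0.8 = 0.625
P(t₂ | m₂) = (0.75·0.8) / 0.625 = 0.6 / 0.625 = 0.96

0.96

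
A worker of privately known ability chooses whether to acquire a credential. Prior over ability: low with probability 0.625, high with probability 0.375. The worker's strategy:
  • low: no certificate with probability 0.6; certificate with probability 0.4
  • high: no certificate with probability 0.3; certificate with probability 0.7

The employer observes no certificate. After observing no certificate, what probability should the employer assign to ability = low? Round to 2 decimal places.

Apply Bayes' rule using the sender's strategy as the likelihood.
P(no certificate) = 0.625·0.6 + 0.375·0.3 = 0.4875
P(low | no certificate) = (0.625·0.6) / 0.4875 = 0.375 / 0.4875 = 0.769231

0.77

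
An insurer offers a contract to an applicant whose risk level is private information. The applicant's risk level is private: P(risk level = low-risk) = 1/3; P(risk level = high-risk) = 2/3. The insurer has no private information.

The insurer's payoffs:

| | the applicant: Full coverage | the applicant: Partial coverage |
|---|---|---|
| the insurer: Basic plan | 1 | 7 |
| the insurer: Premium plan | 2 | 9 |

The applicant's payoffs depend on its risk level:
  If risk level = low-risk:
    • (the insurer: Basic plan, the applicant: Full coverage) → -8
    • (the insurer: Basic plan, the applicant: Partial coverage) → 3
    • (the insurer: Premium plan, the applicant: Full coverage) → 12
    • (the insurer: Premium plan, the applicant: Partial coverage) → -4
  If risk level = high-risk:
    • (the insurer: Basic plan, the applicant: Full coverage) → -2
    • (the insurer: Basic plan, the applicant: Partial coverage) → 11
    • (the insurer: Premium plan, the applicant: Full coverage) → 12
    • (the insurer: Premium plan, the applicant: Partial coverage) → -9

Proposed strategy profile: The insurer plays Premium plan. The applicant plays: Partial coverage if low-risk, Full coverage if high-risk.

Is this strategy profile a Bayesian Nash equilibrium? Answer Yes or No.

The insurer plays Premium plan: E[Premium plan] = 1/3·(9) + 2/3·(2) = 13/3; E[Basic plan] = 3. Best-responding. ✓
The applicant (risk level low-risk), facing Premium plan: Full coverage gives 12, Partial coverage gives -4. Proposed Partial coverage is not best — profitable deviation exists. ✗
The applicant (risk level high-risk), facing Premium plan: Full coverage gives 12, Partial coverage gives -9. Proposed Full coverage is best. ✓

No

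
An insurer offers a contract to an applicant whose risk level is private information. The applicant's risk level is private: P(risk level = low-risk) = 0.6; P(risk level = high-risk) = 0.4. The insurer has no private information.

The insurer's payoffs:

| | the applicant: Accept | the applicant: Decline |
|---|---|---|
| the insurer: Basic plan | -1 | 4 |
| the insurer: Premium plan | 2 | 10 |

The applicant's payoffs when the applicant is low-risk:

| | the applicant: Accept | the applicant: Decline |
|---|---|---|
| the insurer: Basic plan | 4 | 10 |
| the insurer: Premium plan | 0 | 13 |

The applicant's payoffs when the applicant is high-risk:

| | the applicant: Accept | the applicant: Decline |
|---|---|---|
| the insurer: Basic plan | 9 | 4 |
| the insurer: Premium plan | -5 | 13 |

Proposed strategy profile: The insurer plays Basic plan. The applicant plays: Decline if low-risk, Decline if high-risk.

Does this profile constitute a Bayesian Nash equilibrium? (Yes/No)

No

A profile is a BNE iff every type of every player is best-responding given beliefs about the other side.
The insurer plays Basic plan: E[Basic plan] = 0.6·(4) + 0.4·(4) = 4; E[Premium plan] = 10. Not best-responding. ✗
The applicant (risk level low-risk), facing Basic plan: Accept gives 4, Decline gives 10. Proposed Decline is best. ✓
The applicant (risk level high-risk), facing Basic plan: Accept gives 9, Decline gives 4. Proposed Decline is not best — profitable deviation exists. ✗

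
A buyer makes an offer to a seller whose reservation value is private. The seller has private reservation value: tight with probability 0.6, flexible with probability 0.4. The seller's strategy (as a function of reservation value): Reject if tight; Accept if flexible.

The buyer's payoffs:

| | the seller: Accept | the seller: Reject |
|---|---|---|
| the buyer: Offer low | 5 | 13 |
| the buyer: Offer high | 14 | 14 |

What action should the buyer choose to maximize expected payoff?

Compute the buyer's expected payoff for each action, taking the expectation over the seller's type.
E[Offer low] = 0.6·(13) + 0.4·(5) = 9.8
E[Offer high] = 0.6·(14) + 0.4·(14) = 14
Best response: Offer high (14 is the largest).

Offer high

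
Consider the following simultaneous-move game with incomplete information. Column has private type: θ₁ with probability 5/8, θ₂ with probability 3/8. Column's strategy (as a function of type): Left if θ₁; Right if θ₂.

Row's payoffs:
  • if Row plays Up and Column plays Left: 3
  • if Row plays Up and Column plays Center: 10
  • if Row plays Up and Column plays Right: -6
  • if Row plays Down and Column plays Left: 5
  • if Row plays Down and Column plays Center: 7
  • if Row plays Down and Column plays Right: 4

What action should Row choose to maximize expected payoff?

Compute Row's expected payoff for each action, taking the expectation over Column's type.
E[Up] = 5/8·(3) + 3/8·(-6) = -3/8
E[Down] = 5/8·(5) + 3/8·(4) = 37/8
Best response: Down (37/8 is the largest).

Down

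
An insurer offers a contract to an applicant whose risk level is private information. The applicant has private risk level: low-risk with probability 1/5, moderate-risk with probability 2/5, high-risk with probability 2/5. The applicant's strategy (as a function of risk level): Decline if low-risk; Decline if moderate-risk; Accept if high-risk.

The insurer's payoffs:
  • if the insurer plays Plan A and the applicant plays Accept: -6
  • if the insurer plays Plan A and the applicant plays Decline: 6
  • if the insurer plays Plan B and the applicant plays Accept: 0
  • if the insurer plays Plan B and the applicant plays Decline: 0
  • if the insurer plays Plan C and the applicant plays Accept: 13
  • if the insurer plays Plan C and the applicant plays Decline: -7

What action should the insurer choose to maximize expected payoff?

Plan A

Compute the insurer's expected payoff for each action, taking the expectation over the applicant's type.
E[Plan A] = 1/5·(6) + 2/5·(6) + 2/5·(-6) = 6/5
E[Plan B] = 1/5·(0) + 2/5·(0) + 2/5·(0) = 0
E[Plan C] = 1/5·(-7) + 2/5·(-7) + 2/5·(13) = 1
Best response: Plan A (6/5 is the largest).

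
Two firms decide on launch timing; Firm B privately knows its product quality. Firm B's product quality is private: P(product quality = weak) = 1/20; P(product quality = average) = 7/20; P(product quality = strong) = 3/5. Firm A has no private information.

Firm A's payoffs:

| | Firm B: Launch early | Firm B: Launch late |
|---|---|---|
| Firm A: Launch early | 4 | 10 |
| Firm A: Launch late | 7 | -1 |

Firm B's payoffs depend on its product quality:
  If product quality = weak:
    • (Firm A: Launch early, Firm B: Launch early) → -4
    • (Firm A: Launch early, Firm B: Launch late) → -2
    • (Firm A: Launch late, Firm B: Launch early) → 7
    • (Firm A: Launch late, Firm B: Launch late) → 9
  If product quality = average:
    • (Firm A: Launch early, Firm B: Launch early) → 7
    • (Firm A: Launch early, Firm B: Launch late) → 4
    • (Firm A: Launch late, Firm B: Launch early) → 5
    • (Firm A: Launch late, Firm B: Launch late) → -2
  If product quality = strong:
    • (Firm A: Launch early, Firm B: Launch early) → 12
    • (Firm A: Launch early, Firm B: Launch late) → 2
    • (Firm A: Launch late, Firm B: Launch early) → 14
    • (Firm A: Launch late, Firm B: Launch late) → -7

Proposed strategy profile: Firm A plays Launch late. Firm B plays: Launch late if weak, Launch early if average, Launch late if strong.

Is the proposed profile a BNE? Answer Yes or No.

No

A profile is a BNE iff every type of every player is best-responding given beliefs about the other side.
Firm A plays Launch late: E[Launch late] = 1/20·(-1) + 7/20·(7) + 3/5·(-1) = 9/5; E[Launch early] = 79/10. Not best-responding. ✗
Firm B (product quality weak), facing Launch late: Launch early gives 7, Launch late gives 9. Proposed Launch late is best. ✓
Firm B (product quality average), facing Launch late: Launch early gives 5, Launch late gives -2. Proposed Launch early is best. ✓
Firm B (product quality strong), facing Launch late: Launch early gives 14, Launch late gives -7. Proposed Launch late is not best — profitable deviation exists. ✗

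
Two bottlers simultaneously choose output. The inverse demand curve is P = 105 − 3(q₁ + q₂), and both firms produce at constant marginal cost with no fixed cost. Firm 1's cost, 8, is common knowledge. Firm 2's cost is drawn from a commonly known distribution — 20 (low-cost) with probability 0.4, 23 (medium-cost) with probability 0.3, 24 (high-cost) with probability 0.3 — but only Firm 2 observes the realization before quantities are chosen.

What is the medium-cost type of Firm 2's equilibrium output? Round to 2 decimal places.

7.49

Type-c best response for Firm 2: q₂(c) = (105 − c)/6 − q₁/2.
Firm 1 maximizes expected profit; its first-order condition is 105 − 6q₁ − 3E[q₂] − 8 = 0.
Substituting E[q₂] and solving: E[c₂] = 22.1, so q₁ = (105 − 2·8 + 22.1)/9 = 12.3444.
q₂(medium-cost) = (105 − 23 − 3·12.3444)/6 = 7.49444.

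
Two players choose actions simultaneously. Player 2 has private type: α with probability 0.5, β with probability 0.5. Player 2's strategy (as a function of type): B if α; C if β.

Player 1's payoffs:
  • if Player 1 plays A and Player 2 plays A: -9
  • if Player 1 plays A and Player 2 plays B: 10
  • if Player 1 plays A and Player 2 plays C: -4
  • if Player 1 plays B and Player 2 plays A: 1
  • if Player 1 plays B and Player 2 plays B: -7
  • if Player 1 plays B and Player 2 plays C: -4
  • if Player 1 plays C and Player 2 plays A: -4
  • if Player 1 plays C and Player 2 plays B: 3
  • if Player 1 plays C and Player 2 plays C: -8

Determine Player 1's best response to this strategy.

A

Compute Player 1's expected payoff for each action, taking the expectation over Player 2's type.
E[A] = 0.5·(10) + 0.5·(-4) = 3
E[B] = 0.5·(-7) + 0.5·(-4) = -5.5
E[C] = 0.5·(3) + 0.5·(-8) = -2.5
Best response: A (3 is the largest).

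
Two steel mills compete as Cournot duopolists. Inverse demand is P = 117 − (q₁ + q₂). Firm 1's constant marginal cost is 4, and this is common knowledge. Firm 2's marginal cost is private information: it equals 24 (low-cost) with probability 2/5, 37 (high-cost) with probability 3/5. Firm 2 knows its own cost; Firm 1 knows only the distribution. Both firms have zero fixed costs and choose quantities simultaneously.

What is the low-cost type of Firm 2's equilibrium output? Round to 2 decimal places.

23.03

Each type of Firm 2 best-responds to q₁; Firm 1 best-responds to the expected q₂ over Firm 2's types.
Firm 2 with cost c maximizes (117 − (q₁+q₂) − c)·q₂, giving q₂(c) = (117 − c − q₁)/2.
E[c₂] = 2/5·24 + 3/5·37 = 31.8
Firm 1's FOC against E[q₂] yields q₁ = (117 − 2·4 + E[c₂])/3 = (117 − 8 + 31.8)/3 = 46.9333.
q₂(low-cost) = (117 − 24 − 46.9333)/2 = 23.0333.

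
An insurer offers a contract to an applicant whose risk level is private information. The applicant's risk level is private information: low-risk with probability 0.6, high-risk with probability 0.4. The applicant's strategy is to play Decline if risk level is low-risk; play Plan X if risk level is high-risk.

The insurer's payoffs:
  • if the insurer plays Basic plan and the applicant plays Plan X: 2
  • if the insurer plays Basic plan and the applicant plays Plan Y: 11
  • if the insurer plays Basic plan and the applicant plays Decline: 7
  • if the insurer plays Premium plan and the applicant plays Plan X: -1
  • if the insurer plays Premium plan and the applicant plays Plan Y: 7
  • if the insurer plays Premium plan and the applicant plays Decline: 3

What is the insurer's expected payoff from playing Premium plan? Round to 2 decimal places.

E[Premium plan] = 0.6·3 + 0.4·(-1) = 1.8 + (-0.4) = 1.4

1.40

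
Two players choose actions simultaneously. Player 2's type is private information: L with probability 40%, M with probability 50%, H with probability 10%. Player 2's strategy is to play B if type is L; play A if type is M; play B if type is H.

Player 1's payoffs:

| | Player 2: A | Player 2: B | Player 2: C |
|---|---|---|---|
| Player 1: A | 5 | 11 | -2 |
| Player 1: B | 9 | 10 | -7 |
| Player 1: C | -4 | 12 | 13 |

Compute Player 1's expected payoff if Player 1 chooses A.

E[A] = 0.4·11 + 0.5·5 + 0.1·11 = 4.4 + 2.5 + 1.1 = 8

8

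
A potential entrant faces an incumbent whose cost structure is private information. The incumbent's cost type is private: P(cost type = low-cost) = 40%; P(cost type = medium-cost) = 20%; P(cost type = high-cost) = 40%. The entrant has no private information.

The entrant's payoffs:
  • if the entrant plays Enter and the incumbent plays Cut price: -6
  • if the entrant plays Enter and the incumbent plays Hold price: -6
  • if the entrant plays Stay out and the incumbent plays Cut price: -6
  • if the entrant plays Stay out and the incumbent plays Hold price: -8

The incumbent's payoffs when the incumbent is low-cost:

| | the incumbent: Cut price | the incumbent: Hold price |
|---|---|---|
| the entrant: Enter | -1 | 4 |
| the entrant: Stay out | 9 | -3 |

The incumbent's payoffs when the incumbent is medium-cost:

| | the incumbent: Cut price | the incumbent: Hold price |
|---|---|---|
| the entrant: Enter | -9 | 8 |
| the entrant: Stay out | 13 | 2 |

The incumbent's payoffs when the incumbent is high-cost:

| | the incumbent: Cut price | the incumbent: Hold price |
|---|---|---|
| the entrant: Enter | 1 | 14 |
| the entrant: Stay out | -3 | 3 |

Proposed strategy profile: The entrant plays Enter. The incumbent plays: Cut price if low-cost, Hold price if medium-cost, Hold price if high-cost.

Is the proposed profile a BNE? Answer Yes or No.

The entrant plays Enter: E[Enter] = 0.4·(-6) + 0.2·(-6) + 0.4·(-6) = -6; E[Stay out] = -7.2. Best-responding. ✓
The incumbent (cost type low-cost), facing Enter: Cut price gives -1, Hold price gives 4. Proposed Cut price is not best — profitable deviation exists. ✗
The incumbent (cost type medium-cost), facing Enter: Cut price gives -9, Hold price gives 8. Proposed Hold price is best. ✓
The incumbent (cost type high-cost), facing Enter: Cut price gives 1, Hold price gives 14. Proposed Hold price is best. ✓

No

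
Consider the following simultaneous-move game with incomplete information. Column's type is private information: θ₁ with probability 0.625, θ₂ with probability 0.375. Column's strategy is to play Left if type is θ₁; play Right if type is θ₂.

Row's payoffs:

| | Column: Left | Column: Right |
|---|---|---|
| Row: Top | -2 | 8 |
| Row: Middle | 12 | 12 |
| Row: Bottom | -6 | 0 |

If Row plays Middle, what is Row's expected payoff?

E[Middle] = 0.625·12 + 0.375·12 = 7.5 + 4.5 = 12

12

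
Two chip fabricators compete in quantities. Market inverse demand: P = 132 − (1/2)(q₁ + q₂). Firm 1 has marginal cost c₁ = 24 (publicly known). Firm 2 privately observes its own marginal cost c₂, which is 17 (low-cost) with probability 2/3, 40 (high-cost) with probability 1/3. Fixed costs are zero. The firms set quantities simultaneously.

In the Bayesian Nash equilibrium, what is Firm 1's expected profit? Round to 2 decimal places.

2624.10

Each type of Firm 2 best-responds to q₁; Firm 1 best-responds to the expected q₂ over Firm 2's types.
Firm 2 with cost c maximizes (132 − (1/2)(q₁+q₂) − c)·q₂, giving q₂(c) = (132 − c − (1/2)q₁).
E[c₂] = 2/3·17 + 1/3·40 = 24.6667
Firm 1's FOC against E[q₂] yields q₁ = (132 − 2·24 + E[c₂])/(3/2) = (132 − 48 + 24.6667)/(3/2) = 72.4444.
E[P] = 132 − (1/2)·(q₁ + E[q₂]) = 60.2222; Firm 1's expected profit = (E[P] − 24)·q₁ = (60.2222 − 24)·72.4444 = 2624.1.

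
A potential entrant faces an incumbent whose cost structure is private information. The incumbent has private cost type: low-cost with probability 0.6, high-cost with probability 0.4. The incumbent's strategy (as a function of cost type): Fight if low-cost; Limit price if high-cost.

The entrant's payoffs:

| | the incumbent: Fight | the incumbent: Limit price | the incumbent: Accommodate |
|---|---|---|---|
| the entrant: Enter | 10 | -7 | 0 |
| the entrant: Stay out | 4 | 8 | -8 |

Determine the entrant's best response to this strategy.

Stay out

E[Enter] = 0.6·(10) + 0.4·(-7) = 3.2
E[Stay out] = 0.6·(4) + 0.4·(8) = 5.6
Best response: Stay out (5.6 is the largest).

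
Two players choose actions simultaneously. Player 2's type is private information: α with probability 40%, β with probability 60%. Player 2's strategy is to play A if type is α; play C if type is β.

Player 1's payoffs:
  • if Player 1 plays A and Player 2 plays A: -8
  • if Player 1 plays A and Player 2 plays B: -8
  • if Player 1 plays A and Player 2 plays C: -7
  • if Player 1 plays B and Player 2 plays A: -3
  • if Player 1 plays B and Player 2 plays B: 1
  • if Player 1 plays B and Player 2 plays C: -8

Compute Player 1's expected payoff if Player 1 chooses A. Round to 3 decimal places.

-7.400

Take the expectation over Player 2's type, weighting each type's action by its prior probability.
E[A] = 0.4·(-8) + 0.6·(-7) = (-3.2) + (-4.2) = -7.4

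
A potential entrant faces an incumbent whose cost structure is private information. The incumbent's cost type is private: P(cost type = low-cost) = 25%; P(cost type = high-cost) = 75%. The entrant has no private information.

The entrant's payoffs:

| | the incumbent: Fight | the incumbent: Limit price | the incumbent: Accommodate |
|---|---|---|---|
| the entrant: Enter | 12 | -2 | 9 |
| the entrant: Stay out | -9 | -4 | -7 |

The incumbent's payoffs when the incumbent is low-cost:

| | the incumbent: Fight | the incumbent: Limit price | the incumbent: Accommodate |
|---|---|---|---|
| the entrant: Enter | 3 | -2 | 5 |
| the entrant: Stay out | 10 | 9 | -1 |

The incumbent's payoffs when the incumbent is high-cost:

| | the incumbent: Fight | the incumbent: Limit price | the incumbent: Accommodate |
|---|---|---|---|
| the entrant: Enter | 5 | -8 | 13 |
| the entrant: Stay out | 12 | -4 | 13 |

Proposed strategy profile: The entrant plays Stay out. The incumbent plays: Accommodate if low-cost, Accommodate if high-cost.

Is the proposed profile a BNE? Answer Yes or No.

The entrant plays Stay out: E[Stay out] = 0.25·(-7) + 0.75·(-7) = -7; E[Enter] = 9. Not best-responding. ✗
The incumbent (cost type low-cost), facing Stay out: Fight gives 10, Limit price gives 9, Accommodate gives -1. Proposed Accommodate is not best — profitable deviation exists. ✗
The incumbent (cost type high-cost), facing Stay out: Fight gives 12, Limit price gives -4, Accommodate gives 13. Proposed Accommodate is best. ✓

No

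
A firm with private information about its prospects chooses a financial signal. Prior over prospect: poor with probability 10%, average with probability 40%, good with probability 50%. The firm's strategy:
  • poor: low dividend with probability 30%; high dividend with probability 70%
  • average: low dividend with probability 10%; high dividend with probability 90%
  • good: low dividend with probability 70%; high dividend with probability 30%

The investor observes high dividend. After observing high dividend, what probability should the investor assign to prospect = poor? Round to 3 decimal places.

0.121

Apply Bayes' rule using the sender's strategy as the likelihood.
P(high dividend) = 0.1·0.7 + 0.4·0.9 + 0.5·0.3 = 0.58
P(poor | high dividend) = (0.1·0.7) / 0.58 = 0.07 / 0.58 = 0.12069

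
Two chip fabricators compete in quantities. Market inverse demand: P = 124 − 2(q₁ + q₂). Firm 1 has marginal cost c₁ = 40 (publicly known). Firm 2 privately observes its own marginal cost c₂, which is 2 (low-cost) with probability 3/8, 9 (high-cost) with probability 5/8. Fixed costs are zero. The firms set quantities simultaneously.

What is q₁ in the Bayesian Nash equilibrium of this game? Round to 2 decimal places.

Firm 2 with cost c maximizes (124 − 2(q₁+q₂) − c)·q₂, giving q₂(c) = (124 − c − 2q₁)/4.
E[c₂] = 3/8·2 + 5/8·9 = 6.375
Firm 1's FOC against E[q₂] yields q₁ = (124 − 2·40 + E[c₂])/6 = (124 − 80 + 6.375)/6 = 8.39583.

8.40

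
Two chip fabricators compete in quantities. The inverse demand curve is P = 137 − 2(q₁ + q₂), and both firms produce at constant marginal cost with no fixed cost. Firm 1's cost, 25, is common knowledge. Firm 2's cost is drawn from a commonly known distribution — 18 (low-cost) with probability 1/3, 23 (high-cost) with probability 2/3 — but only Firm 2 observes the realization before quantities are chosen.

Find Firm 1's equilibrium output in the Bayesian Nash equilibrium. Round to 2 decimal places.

Each type of Firm 2 best-responds to q₁; Firm 1 best-responds to the expected q₂ over Firm 2's types.
Firm 2 with cost c maximizes (137 − 2(q₁+q₂) − c)·q₂, giving q₂(c) = (137 − c − 2q₁)/4.
E[c₂] = 1/3·18 + 2/3·23 = 21.3333
Firm 1's FOC against E[q₂] yields q₁ = (137 − 2·25 + E[c₂])/6 = (137 − 50 + 21.3333)/6 = 18.0556.

18.06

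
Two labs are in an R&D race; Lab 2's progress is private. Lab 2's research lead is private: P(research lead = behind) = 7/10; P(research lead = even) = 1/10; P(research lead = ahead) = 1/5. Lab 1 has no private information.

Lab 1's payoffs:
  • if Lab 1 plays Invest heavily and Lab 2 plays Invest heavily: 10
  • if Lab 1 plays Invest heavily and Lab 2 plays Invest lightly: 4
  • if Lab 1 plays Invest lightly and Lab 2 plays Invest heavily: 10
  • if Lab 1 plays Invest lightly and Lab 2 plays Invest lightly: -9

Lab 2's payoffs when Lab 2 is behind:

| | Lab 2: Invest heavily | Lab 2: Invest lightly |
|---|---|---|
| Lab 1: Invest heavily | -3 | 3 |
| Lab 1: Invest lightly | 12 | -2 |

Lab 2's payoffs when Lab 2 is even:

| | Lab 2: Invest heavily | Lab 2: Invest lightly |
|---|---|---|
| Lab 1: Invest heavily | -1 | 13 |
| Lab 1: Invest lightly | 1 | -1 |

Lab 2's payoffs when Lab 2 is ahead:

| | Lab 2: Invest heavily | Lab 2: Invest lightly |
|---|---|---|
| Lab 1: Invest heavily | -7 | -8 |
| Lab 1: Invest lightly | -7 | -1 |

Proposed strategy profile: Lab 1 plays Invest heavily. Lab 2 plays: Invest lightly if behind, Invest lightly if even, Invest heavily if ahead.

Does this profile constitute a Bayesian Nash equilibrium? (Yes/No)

A profile is a BNE iff every type of every player is best-responding given beliefs about the other side.
Lab 1 plays Invest heavily: E[Invest heavily] = 7/10·(4) + 1/10·(4) + 1/5·(10) = 26/5; E[Invest lightly] = -26/5. Best-responding. ✓
Lab 2 (research lead behind), facing Invest heavily: Invest heavily gives -3, Invest lightly gives 3. Proposed Invest lightly is best. ✓
Lab 2 (research lead even), facing Invest heavily: Invest heavily gives -1, Invest lightly gives 13. Proposed Invest lightly is best. ✓
Lab 2 (research lead ahead), facing Invest heavily: Invest heavily gives -7, Invest lightly gives -8. Proposed Invest heavily is best. ✓

Yes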